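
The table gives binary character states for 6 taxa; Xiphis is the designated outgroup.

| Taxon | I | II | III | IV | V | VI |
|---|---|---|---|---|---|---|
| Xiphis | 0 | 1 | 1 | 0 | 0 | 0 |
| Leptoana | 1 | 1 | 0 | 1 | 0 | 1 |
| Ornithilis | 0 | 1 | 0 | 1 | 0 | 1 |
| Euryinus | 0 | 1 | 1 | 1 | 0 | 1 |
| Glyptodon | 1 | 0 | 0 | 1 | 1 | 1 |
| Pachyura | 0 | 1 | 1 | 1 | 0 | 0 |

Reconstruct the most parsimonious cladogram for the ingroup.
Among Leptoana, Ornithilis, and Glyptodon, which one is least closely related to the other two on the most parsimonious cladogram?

Ornithilis

Character polarity is set by the outgroup: the derived state is whichever differs from the outgroup's state, so for II, III the derived state is '0', and for the remaining characters it is '1'.
Only Glyptodon and Leptoana show the derived state '1' for I, supporting them as a clade.
II: derived state '0' in Glyptodon only — an autapomorphy, so it tells us nothing about relationships among taxa.
III (derived state '0') is shared by Glyptodon, Leptoana, and Ornithilis — a synapomorphy uniting that clade.
IV (derived state '1') is shared by all ingroup taxa — unites the whole ingroup.
V (derived state '1') is unique to Glyptodon (autapomorphy; uninformative for grouping).
VI (derived state '1') is shared by Euryinus, Glyptodon, Leptoana, and Ornithilis — a synapomorphy uniting that clade.
Most parsimonious ingroup topology: ((((Leptoana,Glyptodon),Ornithilis),Euryinus),Pachyura).
Glyptodon and Leptoana share a more recent common ancestor with each other than either does with Ornithilis, so Ornithilis is the least closely related of the three.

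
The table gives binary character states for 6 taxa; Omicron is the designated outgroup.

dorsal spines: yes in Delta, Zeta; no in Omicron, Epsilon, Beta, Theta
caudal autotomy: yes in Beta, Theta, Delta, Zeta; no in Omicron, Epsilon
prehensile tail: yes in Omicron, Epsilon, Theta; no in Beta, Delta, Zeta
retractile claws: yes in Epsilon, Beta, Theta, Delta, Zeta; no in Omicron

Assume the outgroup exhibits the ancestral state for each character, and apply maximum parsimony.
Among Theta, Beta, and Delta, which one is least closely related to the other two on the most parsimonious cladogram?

Character polarity is set by the outgroup: the derived state is whichever differs from the outgroup's state, so for prehensile tail the derived state is 'no', and for the remaining characters it is 'yes'.
dorsal spines (derived state 'yes') is shared by Delta and Zeta — a synapomorphy uniting that clade.
Only Beta, Delta, Theta, and Zeta show the derived state 'yes' for caudal autotomy, supporting them as a clade.
prehensile tail: derived state 'no' in Beta, Delta, and Zeta only — synapomorphy for {Beta, Delta, Zeta}.
retractile claws (derived state 'yes') is shared by all ingroup taxa — unites the whole ingroup.
Most parsimonious ingroup topology: (Epsilon,((Beta,(Delta,Zeta)),Theta)).
Beta and Delta share a more recent common ancestor with each other than either does with Theta, so Theta is the least closely related of the three.

Theta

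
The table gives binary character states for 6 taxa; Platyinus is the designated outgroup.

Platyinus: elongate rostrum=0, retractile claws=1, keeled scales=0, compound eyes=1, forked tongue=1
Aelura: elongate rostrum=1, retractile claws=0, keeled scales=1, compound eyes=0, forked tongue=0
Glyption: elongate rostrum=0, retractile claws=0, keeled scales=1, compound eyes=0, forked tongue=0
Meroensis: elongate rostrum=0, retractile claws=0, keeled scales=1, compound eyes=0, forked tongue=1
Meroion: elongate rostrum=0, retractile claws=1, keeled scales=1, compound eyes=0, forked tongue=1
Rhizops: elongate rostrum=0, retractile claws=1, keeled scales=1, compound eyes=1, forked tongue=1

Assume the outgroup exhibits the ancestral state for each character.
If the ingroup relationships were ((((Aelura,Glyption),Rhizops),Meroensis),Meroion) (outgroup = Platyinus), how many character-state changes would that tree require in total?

Map each character onto ((((Aelura,Glyption),Rhizops),Meroensis),Meroion) (rooted by Platyinus) and count the minimum state changes it requires (Fitch parsimony):
elongate rostrum: 1; retractile claws: 2; keeled scales: 1; compound eyes: 2; forked tongue: 1.
Total tree length = 7.

7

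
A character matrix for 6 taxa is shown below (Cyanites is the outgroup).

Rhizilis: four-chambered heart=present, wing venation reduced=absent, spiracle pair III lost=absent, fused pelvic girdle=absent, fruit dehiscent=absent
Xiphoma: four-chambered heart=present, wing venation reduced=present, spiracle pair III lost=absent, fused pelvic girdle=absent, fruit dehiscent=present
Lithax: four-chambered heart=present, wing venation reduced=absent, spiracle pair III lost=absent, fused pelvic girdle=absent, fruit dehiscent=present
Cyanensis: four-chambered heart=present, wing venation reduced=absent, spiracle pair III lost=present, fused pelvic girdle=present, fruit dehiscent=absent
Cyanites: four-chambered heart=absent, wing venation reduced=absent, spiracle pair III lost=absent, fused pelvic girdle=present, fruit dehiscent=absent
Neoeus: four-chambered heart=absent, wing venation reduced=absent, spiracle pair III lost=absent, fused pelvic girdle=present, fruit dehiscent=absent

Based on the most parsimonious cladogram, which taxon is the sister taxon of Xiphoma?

Character polarity is set by the outgroup: the derived state is whichever differs from the outgroup's state, so for fused pelvic girdle the derived state is 'absent', and for the remaining characters it is 'present'.
four-chambered heart: derived state 'present' in Cyanensis, Lithax, Rhizilis, and Xiphoma only — synapomorphy for {Cyanensis, Lithax, Rhizilis, Xiphoma}.
wing venation reduced: derived state 'present' in Xiphoma only — an autapomorphy, so it tells us nothing about relationships among taxa.
spiracle pair III lost (derived state 'present') is unique to Cyanensis (autapomorphy; uninformative for grouping).
Only Lithax, Rhizilis, and Xiphoma show the derived state 'absent' for fused pelvic girdle, supporting them as a clade.
fruit dehiscent: derived state 'present' in Lithax and Xiphoma only — synapomorphy for {Lithax, Xiphoma}.
Most parsimonious ingroup topology: ((((Xiphoma,Lithax),Rhizilis),Cyanensis),Neoeus).
Xiphoma and Lithax form a cherry on this tree, so they are sister taxa.

Lithax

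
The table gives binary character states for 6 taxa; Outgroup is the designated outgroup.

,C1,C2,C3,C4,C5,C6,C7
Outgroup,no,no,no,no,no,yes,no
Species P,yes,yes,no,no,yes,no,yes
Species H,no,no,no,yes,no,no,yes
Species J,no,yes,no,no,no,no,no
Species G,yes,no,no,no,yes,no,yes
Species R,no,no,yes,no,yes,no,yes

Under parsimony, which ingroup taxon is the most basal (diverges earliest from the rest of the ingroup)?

Species J

Character polarity is set by the outgroup: the derived state is whichever differs from the outgroup's state, so for C6 the derived state is 'no', and for the remaining characters it is 'yes'.
C1 (derived state 'yes') is shared by Species G and Species P — a synapomorphy uniting that clade.
C2 groups Species J and Species P, which is incompatible with the clades supported by the remaining characters; treating it as convergent (homoplasy) costs fewer steps than any alternative tree.
C3: derived state 'yes' in Species R only — an autapomorphy, so it tells us nothing about relationships among taxa.
C4 (derived state 'yes') is unique to Species H (autapomorphy; uninformative for grouping).
C5 (derived state 'yes') is shared by Species G, Species P, and Species R — a synapomorphy uniting that clade.
All ingroup taxa share the derived state 'no' for C6; it defines the ingroup but does not resolve relationships within it.
Only Species G, Species H, Species P, and Species R show the derived state 'yes' for C7, supporting them as a clade.
Most parsimonious ingroup topology: ((((Species P,Species G),Species R),Species H),Species J).
Species J is sister to the clade containing all other ingroup taxa, so it is the earliest-diverging (most basal) ingroup lineage.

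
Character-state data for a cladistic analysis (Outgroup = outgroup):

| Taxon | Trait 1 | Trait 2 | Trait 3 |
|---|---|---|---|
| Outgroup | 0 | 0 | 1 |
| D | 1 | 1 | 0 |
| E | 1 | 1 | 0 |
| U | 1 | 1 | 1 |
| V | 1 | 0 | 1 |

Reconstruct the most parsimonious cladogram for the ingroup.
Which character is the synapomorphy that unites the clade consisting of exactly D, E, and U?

Character polarity is set by the outgroup: the derived state is whichever differs from the outgroup's state, so for Trait 3 the derived state is '0', and for the remaining characters it is '1'.
All ingroup taxa share the derived state '1' for Trait 1; it defines the ingroup but does not resolve relationships within it.
Trait 2 (derived state '1') is shared by D, E, and U — a synapomorphy uniting that clade.
Trait 3: derived state '0' in D and E only — synapomorphy for {D, E}.
Most parsimonious ingroup topology: (((D,E),U),V).
The clade {D, E, U} is supported by Trait 2: its derived state '1' occurs in exactly those taxa and in no other taxon (including the outgroup).

Trait 2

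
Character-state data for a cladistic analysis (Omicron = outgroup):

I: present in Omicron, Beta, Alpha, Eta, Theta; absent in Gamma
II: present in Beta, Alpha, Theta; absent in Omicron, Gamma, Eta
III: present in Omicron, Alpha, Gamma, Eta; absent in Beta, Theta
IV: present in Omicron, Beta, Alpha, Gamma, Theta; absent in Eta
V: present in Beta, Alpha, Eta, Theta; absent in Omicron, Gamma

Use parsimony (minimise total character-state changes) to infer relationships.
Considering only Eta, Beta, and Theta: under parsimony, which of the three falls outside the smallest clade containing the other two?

Eta

Character polarity is set by the outgroup: the derived state is whichever differs from the outgroup's state, so for I, III, IV the derived state is 'absent', and for the remaining characters it is 'present'.
I (derived state 'absent') is unique to Gamma (autapomorphy; uninformative for grouping).
Only Alpha, Beta, and Theta show the derived state 'present' for II, supporting them as a clade.
III: derived state 'absent' in Beta and Theta only — synapomorphy for {Beta, Theta}.
IV (derived state 'absent') is unique to Eta (autapomorphy; uninformative for grouping).
V: derived state 'present' in Alpha, Beta, Eta, and Theta only — synapomorphy for {Alpha, Beta, Eta, Theta}.
Most parsimonious ingroup topology: ((((Beta,Theta),Alpha),Eta),Gamma).
Theta and Beta share a more recent common ancestor with each other than either does with Eta, so Eta is the least closely related of the three.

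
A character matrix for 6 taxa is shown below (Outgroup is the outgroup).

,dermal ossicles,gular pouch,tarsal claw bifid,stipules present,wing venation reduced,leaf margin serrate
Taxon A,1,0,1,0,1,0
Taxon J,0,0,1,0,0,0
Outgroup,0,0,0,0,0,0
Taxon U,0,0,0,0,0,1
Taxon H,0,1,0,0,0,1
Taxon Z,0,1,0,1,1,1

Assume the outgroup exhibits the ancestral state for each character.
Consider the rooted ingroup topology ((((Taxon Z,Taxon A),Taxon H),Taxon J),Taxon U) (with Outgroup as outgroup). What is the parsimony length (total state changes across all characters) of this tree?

Map each character onto ((((Taxon Z,Taxon A),Taxon H),Taxon J),Taxon U) (rooted by Outgroup) and count the minimum state changes it requires (Fitch parsimony):
dermal ossicles: 1; gular pouch: 2; tarsal claw bifid: 2; stipules present: 1; wing venation reduced: 1; leaf margin serrate: 3.
Total tree length = 10.

10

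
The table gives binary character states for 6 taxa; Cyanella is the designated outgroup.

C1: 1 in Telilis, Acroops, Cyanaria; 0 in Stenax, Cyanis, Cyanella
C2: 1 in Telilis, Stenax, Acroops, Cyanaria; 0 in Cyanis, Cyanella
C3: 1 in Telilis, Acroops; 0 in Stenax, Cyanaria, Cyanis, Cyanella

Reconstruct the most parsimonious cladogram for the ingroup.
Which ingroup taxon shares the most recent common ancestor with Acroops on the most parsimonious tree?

The outgroup has state '0' for every character, so '1' is the derived state throughout.
Only Acroops, Cyanaria, and Telilis show the derived state '1' for C1, supporting them as a clade.
C2 (derived state '1') is shared by Acroops, Cyanaria, Stenax, and Telilis — a synapomorphy uniting that clade.
Only Acroops and Telilis show the derived state '1' for C3, supporting them as a clade.
Most parsimonious ingroup topology: (((Cyanaria,(Acroops,Telilis)),Stenax),Cyanis).
Acroops and Telilis form a cherry on this tree, so they are sister taxa.

Telilis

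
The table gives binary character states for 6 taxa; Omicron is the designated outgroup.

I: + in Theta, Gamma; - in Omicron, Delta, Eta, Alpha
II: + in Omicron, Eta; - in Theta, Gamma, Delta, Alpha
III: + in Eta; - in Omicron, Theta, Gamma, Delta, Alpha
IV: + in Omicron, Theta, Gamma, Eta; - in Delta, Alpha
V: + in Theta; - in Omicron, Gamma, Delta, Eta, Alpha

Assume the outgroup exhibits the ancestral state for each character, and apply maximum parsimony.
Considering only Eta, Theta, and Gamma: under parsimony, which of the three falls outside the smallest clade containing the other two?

Character polarity is set by the outgroup: the derived state is whichever differs from the outgroup's state, so for II, IV the derived state is '-', and for the remaining characters it is '+'.
Only Gamma and Theta show the derived state '+' for I, supporting them as a clade.
Only Alpha, Delta, Gamma, and Theta show the derived state '-' for II, supporting them as a clade.
III (derived state '+') is unique to Eta (autapomorphy; uninformative for grouping).
IV: derived state '-' in Alpha and Delta only — synapomorphy for {Alpha, Delta}.
V: derived state '+' in Theta only — an autapomorphy, so it tells us nothing about relationships among taxa.
Most parsimonious ingroup topology: (((Theta,Gamma),(Delta,Alpha)),Eta).
Theta and Gamma share a more recent common ancestor with each other than either does with Eta, so Eta is the least closely related of the three.

Eta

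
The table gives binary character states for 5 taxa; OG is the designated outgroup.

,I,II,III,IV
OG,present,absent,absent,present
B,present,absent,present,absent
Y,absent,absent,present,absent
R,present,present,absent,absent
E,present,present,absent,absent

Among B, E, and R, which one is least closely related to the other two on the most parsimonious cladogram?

B

Character polarity is set by the outgroup: the derived state is whichever differs from the outgroup's state, so for I, IV the derived state is 'absent', and for the remaining characters it is 'present'.
I: derived state 'absent' in Y only — an autapomorphy, so it tells us nothing about relationships among taxa.
II (derived state 'present') is shared by E and R — a synapomorphy uniting that clade.
III: derived state 'present' in B and Y only — synapomorphy for {B, Y}.
All ingroup taxa share the derived state 'absent' for IV; it defines the ingroup but does not resolve relationships within it.
Most parsimonious ingroup topology: ((B,Y),(R,E)).
E and R share a more recent common ancestor with each other than either does with B, so B is the least closely related of the three.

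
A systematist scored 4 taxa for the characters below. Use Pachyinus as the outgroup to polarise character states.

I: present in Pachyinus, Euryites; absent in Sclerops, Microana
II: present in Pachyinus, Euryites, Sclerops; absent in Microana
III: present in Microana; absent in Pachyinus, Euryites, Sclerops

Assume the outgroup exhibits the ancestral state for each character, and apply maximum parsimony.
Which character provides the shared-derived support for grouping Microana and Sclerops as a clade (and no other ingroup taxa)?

I

Character polarity is set by the outgroup: the derived state is whichever differs from the outgroup's state, so for I, II the derived state is 'absent', and for the remaining characters it is 'present'.
Only Microana and Sclerops show the derived state 'absent' for I, supporting them as a clade.
II (derived state 'absent') is unique to Microana (autapomorphy; uninformative for grouping).
III (derived state 'present') is unique to Microana (autapomorphy; uninformative for grouping).
Most parsimonious ingroup topology: (Euryites,(Sclerops,Microana)).
The clade {Microana, Sclerops} is supported by I: its derived state 'absent' occurs in exactly those taxa and in no other taxon (including the outgroup).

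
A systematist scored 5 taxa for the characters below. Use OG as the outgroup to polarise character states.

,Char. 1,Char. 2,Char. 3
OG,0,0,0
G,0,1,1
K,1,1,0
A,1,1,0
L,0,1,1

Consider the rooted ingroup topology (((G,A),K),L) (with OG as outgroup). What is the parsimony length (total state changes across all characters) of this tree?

5

Map each character onto (((G,A),K),L) (rooted by OG) and count the minimum state changes it requires (Fitch parsimony):
Char. 1: 2; Char. 2: 1; Char. 3: 2.
Total tree length = 5.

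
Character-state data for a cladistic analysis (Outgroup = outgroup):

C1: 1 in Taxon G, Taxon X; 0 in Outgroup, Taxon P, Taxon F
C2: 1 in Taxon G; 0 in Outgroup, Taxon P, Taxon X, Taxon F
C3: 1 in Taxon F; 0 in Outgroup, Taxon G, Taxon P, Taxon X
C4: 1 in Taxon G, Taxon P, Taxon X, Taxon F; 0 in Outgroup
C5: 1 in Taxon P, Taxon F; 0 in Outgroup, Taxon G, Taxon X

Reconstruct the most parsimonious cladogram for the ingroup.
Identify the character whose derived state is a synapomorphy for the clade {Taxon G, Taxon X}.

C1

The outgroup has state '0' for every character, so '1' is the derived state throughout.
C1 (derived state '1') is shared by Taxon G and Taxon X — a synapomorphy uniting that clade.
C2 (derived state '1') is unique to Taxon G (autapomorphy; uninformative for grouping).
C3 (derived state '1') is unique to Taxon F (autapomorphy; uninformative for grouping).
C4 (derived state '1') is shared by all ingroup taxa — unites the whole ingroup.
Only Taxon F and Taxon P show the derived state '1' for C5, supporting them as a clade.
Most parsimonious ingroup topology: ((Taxon G,Taxon X),(Taxon P,Taxon F)).
The clade {Taxon G, Taxon X} is supported by C1: its derived state '1' occurs in exactly those taxa and in no other taxon (including the outgroup).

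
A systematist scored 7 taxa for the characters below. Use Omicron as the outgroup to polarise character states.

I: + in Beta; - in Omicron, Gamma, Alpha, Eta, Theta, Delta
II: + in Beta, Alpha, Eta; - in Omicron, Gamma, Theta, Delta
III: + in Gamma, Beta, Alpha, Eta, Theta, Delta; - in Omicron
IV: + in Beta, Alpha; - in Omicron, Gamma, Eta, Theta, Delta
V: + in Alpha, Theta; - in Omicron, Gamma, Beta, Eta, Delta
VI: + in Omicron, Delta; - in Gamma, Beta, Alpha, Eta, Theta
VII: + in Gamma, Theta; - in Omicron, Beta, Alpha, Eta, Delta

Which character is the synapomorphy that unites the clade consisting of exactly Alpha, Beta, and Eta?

Character polarity is set by the outgroup: the derived state is whichever differs from the outgroup's state, so for VI the derived state is '-', and for the remaining characters it is '+'.
I (derived state '+') is unique to Beta (autapomorphy; uninformative for grouping).
II (derived state '+') is shared by Alpha, Beta, and Eta — a synapomorphy uniting that clade.
III (derived state '+') is shared by all ingroup taxa — unites the whole ingroup.
Only Alpha and Beta show the derived state '+' for IV, supporting them as a clade.
V (state '+') occurs in Alpha and Theta but conflicts with the nesting implied by the other characters — most parsimoniously interpreted as homoplasy.
VI: derived state '-' in Alpha, Beta, Eta, Gamma, and Theta only — synapomorphy for {Alpha, Beta, Eta, Gamma, Theta}.
VII: derived state '+' in Gamma and Theta only — synapomorphy for {Gamma, Theta}.
Most parsimonious ingroup topology: (((Gamma,Theta),((Beta,Alpha),Eta)),Delta).
The clade {Alpha, Beta, Eta} is supported by II: its derived state '+' occurs in exactly those taxa and in no other taxon (including the outgroup).

II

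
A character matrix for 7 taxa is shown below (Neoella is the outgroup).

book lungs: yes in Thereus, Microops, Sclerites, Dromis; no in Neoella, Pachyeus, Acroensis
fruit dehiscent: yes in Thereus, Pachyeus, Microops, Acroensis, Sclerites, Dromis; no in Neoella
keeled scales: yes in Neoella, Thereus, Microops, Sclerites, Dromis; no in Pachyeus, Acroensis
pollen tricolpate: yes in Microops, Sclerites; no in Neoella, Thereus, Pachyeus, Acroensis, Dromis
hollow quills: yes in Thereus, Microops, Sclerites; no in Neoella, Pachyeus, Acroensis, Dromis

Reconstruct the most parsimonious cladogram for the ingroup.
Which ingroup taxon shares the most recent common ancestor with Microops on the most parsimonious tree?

Sclerites

Character polarity is set by the outgroup: the derived state is whichever differs from the outgroup's state, so for keeled scales the derived state is 'no', and for the remaining characters it is 'yes'.
Only Dromis, Microops, Sclerites, and Thereus show the derived state 'yes' for book lungs, supporting them as a clade.
fruit dehiscent (derived state 'yes') is shared by all ingroup taxa — unites the whole ingroup.
Only Acroensis and Pachyeus show the derived state 'no' for keeled scales, supporting them as a clade.
Only Microops and Sclerites show the derived state 'yes' for pollen tricolpate, supporting them as a clade.
Only Microops, Sclerites, and Thereus show the derived state 'yes' for hollow quills, supporting them as a clade.
Most parsimonious ingroup topology: (((Thereus,(Microops,Sclerites)),Dromis),(Pachyeus,Acroensis)).
Microops and Sclerites form a cherry on this tree, so they are sister taxa.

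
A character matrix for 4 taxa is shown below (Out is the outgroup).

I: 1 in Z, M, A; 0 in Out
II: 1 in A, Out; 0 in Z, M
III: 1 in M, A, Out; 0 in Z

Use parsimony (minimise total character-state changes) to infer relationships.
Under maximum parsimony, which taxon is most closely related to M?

Z

Character polarity is set by the outgroup: the derived state is whichever differs from the outgroup's state, so for II, III the derived state is '0', and for the remaining characters it is '1'.
All ingroup taxa share the derived state '1' for I; it defines the ingroup but does not resolve relationships within it.
Only M and Z show the derived state '0' for II, supporting them as a clade.
III: derived state '0' in Z only — an autapomorphy, so it tells us nothing about relationships among taxa.
Most parsimonious ingroup topology: ((Z,M),A).
M and Z form a cherry on this tree, so they are sister taxa.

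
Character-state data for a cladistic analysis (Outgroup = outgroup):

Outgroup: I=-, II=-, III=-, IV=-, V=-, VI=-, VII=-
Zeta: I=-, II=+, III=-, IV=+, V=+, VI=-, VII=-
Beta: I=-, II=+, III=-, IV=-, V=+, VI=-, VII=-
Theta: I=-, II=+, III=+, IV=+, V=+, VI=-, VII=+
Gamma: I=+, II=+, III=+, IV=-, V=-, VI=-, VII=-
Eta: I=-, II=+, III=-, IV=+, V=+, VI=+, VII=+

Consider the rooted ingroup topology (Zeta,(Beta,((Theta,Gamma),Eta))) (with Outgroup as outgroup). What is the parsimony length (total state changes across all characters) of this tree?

11

Map each character onto (Zeta,(Beta,((Theta,Gamma),Eta))) (rooted by Outgroup) and count the minimum state changes it requires (Fitch parsimony):
I: 1; II: 1; III: 1; IV: 3; V: 2; VI: 1; VII: 2.
Total tree length = 11.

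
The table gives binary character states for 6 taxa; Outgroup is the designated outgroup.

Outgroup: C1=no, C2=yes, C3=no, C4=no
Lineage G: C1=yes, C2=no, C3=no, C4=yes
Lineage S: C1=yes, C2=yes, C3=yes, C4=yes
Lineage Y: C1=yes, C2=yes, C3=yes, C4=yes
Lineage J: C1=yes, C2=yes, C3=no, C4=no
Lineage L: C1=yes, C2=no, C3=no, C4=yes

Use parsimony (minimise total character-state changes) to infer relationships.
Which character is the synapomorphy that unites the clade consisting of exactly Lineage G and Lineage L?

C2

Character polarity is set by the outgroup: the derived state is whichever differs from the outgroup's state, so for C2 the derived state is 'no', and for the remaining characters it is 'yes'.
C1 (derived state 'yes') is shared by all ingroup taxa — unites the whole ingroup.
C2: derived state 'no' in Lineage G and Lineage L only — synapomorphy for {Lineage G, Lineage L}.
C3: derived state 'yes' in Lineage S and Lineage Y only — synapomorphy for {Lineage S, Lineage Y}.
C4: derived state 'yes' in Lineage G, Lineage L, Lineage S, and Lineage Y only — synapomorphy for {Lineage G, Lineage L, Lineage S, Lineage Y}.
Most parsimonious ingroup topology: (((Lineage G,Lineage L),(Lineage S,Lineage Y)),Lineage J).
The clade {Lineage G, Lineage L} is supported by C2: its derived state 'no' occurs in exactly those taxa and in no other taxon (including the outgroup).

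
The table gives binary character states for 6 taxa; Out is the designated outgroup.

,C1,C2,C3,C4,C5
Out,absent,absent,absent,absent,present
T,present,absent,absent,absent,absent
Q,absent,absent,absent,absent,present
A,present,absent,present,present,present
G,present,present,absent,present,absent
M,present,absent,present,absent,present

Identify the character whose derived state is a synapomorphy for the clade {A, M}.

C3

Character polarity is set by the outgroup: the derived state is whichever differs from the outgroup's state, so for C5 the derived state is 'absent', and for the remaining characters it is 'present'.
C1: derived state 'present' in A, G, M, and T only — synapomorphy for {A, G, M, T}.
C2 (derived state 'present') is unique to G (autapomorphy; uninformative for grouping).
C3: derived state 'present' in A and M only — synapomorphy for {A, M}.
C4 (state 'present') occurs in A and G but conflicts with the nesting implied by the other characters — most parsimoniously interpreted as homoplasy.
C5: derived state 'absent' in G and T only — synapomorphy for {G, T}.
Most parsimonious ingroup topology: (((T,G),(A,M)),Q).
The clade {A, M} is supported by C3: its derived state 'present' occurs in exactly those taxa and in no other taxon (including the outgroup).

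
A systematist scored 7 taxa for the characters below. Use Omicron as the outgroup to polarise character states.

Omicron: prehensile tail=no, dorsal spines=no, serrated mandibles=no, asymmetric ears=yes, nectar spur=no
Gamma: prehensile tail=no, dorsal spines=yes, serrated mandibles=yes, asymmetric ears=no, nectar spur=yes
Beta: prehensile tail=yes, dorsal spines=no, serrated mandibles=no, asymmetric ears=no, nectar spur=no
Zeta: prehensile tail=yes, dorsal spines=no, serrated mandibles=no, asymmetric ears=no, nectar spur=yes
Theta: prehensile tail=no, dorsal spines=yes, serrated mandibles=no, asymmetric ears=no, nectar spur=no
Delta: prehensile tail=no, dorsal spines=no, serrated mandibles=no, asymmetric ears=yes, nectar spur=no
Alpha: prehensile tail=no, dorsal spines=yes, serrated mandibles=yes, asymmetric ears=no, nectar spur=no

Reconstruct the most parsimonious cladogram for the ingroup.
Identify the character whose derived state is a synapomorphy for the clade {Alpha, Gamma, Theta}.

Character polarity is set by the outgroup: the derived state is whichever differs from the outgroup's state, so for asymmetric ears the derived state is 'no', and for the remaining characters it is 'yes'.
Only Beta and Zeta show the derived state 'yes' for prehensile tail, supporting them as a clade.
Only Alpha, Gamma, and Theta show the derived state 'yes' for dorsal spines, supporting them as a clade.
serrated mandibles: derived state 'yes' in Alpha and Gamma only — synapomorphy for {Alpha, Gamma}.
asymmetric ears (derived state 'no') is shared by Alpha, Beta, Gamma, Theta, and Zeta — a synapomorphy uniting that clade.
nectar spur (state 'yes') occurs in Gamma and Zeta but conflicts with the nesting implied by the other characters — most parsimoniously interpreted as homoplasy.
Most parsimonious ingroup topology: ((((Gamma,Alpha),Theta),(Beta,Zeta)),Delta).
The clade {Alpha, Gamma, Theta} is supported by dorsal spines: its derived state 'yes' occurs in exactly those taxa and in no other taxon (including the outgroup).

dorsal spines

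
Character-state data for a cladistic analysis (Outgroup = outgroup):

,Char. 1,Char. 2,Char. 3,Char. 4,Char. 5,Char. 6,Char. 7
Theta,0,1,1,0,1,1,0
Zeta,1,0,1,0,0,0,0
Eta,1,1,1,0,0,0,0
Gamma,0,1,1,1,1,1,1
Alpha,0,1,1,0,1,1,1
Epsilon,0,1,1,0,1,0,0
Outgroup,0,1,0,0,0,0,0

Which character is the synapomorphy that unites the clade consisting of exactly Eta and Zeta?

Char. 1

Character polarity is set by the outgroup: the derived state is whichever differs from the outgroup's state, so for Char. 2 the derived state is '0', and for the remaining characters it is '1'.
Char. 1 (derived state '1') is shared by Eta and Zeta — a synapomorphy uniting that clade.
Char. 2: derived state '0' in Zeta only — an autapomorphy, so it tells us nothing about relationships among taxa.
All ingroup taxa share the derived state '1' for Char. 3; it defines the ingroup but does not resolve relationships within it.
Char. 4: derived state '1' in Gamma only — an autapomorphy, so it tells us nothing about relationships among taxa.
Only Alpha, Epsilon, Gamma, and Theta show the derived state '1' for Char. 5, supporting them as a clade.
Only Alpha, Gamma, and Theta show the derived state '1' for Char. 6, supporting them as a clade.
Char. 7 (derived state '1') is shared by Alpha and Gamma — a synapomorphy uniting that clade.
Most parsimonious ingroup topology: ((Epsilon,((Alpha,Gamma),Theta)),(Eta,Zeta)).
The clade {Eta, Zeta} is supported by Char. 1: its derived state '1' occurs in exactly those taxa and in no other taxon (including the outgroup).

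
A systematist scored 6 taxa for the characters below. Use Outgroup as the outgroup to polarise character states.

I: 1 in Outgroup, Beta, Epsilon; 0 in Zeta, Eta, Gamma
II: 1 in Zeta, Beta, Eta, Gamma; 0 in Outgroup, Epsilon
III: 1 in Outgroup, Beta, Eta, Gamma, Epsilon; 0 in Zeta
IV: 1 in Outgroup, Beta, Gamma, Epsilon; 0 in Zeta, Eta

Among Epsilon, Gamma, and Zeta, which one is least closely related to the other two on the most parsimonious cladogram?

Epsilon

Character polarity is set by the outgroup: the derived state is whichever differs from the outgroup's state, so for I, III, IV the derived state is '0', and for the remaining characters it is '1'.
Only Eta, Gamma, and Zeta show the derived state '0' for I, supporting them as a clade.
II (derived state '1') is shared by Beta, Eta, Gamma, and Zeta — a synapomorphy uniting that clade.
III (derived state '0') is unique to Zeta (autapomorphy; uninformative for grouping).
IV (derived state '0') is shared by Eta and Zeta — a synapomorphy uniting that clade.
Most parsimonious ingroup topology: ((((Zeta,Eta),Gamma),Beta),Epsilon).
Zeta and Gamma share a more recent common ancestor with each other than either does with Epsilon, so Epsilon is the least closely related of the three.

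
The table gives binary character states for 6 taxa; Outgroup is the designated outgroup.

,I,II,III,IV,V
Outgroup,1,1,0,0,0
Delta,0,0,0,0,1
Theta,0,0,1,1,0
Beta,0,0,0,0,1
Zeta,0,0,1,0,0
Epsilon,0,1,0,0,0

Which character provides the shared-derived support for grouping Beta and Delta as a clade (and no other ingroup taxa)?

Character polarity is set by the outgroup: the derived state is whichever differs from the outgroup's state, so for I, II the derived state is '0', and for the remaining characters it is '1'.
All ingroup taxa share the derived state '0' for I; it defines the ingroup but does not resolve relationships within it.
II (derived state '0') is shared by Beta, Delta, Theta, and Zeta — a synapomorphy uniting that clade.
Only Theta and Zeta show the derived state '1' for III, supporting them as a clade.
IV (derived state '1') is unique to Theta (autapomorphy; uninformative for grouping).
Only Beta and Delta show the derived state '1' for V, supporting them as a clade.
Most parsimonious ingroup topology: (((Delta,Beta),(Theta,Zeta)),Epsilon).
The clade {Beta, Delta} is supported by V: its derived state '1' occurs in exactly those taxa and in no other taxon (including the outgroup).

V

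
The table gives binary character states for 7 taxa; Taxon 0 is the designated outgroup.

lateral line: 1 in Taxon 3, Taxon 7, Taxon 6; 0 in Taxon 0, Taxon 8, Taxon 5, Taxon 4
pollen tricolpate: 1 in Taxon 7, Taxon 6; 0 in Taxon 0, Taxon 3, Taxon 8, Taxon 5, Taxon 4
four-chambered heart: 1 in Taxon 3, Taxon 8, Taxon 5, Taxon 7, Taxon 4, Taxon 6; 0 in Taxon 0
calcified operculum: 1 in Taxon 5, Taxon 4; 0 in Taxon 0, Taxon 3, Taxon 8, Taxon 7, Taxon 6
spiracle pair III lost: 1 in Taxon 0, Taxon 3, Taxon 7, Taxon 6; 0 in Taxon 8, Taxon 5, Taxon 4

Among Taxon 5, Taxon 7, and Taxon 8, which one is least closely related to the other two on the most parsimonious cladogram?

Character polarity is set by the outgroup: the derived state is whichever differs from the outgroup's state, so for spiracle pair III lost the derived state is '0', and for the remaining characters it is '1'.
Only Taxon 3, Taxon 6, and Taxon 7 show the derived state '1' for lateral line, supporting them as a clade.
pollen tricolpate: derived state '1' in Taxon 6 and Taxon 7 only — synapomorphy for {Taxon 6, Taxon 7}.
All ingroup taxa share the derived state '1' for four-chambered heart; it defines the ingroup but does not resolve relationships within it.
Only Taxon 4 and Taxon 5 show the derived state '1' for calcified operculum, supporting them as a clade.
spiracle pair III lost (derived state '0') is shared by Taxon 4, Taxon 5, and Taxon 8 — a synapomorphy uniting that clade.
Most parsimonious ingroup topology: ((Taxon 3,(Taxon 7,Taxon 6)),(Taxon 8,(Taxon 5,Taxon 4))).
Taxon 5 and Taxon 8 share a more recent common ancestor with each other than either does with Taxon 7, so Taxon 7 is the least closely related of the three.

Taxon 7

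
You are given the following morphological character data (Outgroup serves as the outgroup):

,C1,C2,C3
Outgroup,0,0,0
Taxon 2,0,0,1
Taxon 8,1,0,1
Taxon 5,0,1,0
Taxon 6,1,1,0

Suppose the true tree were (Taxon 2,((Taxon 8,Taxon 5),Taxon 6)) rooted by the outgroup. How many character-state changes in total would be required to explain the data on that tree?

6

Map each character onto (Taxon 2,((Taxon 8,Taxon 5),Taxon 6)) (rooted by Outgroup) and count the minimum state changes it requires (Fitch parsimony):
C1: 2; C2: 2; C3: 2.
Total tree length = 6.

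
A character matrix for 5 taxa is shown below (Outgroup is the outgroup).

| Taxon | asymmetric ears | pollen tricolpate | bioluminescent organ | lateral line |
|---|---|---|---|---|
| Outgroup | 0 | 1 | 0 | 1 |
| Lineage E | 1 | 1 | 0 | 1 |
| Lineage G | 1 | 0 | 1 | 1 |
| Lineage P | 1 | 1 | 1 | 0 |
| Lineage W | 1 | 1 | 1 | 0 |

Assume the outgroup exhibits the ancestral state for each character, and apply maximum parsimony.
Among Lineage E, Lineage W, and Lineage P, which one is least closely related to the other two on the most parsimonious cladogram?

Character polarity is set by the outgroup: the derived state is whichever differs from the outgroup's state, so for pollen tricolpate, lateral line the derived state is '0', and for the remaining characters it is '1'.
All ingroup taxa share the derived state '1' for asymmetric ears; it defines the ingroup but does not resolve relationships within it.
pollen tricolpate: derived state '0' in Lineage G only — an autapomorphy, so it tells us nothing about relationships among taxa.
bioluminescent organ (derived state '1') is shared by Lineage G, Lineage P, and Lineage W — a synapomorphy uniting that clade.
lateral line: derived state '0' in Lineage P and Lineage W only — synapomorphy for {Lineage P, Lineage W}.
Most parsimonious ingroup topology: (Lineage E,(Lineage G,(Lineage P,Lineage W))).
Lineage W and Lineage P share a more recent common ancestor with each other than either does with Lineage E, so Lineage E is the least closely related of the three.

Lineage E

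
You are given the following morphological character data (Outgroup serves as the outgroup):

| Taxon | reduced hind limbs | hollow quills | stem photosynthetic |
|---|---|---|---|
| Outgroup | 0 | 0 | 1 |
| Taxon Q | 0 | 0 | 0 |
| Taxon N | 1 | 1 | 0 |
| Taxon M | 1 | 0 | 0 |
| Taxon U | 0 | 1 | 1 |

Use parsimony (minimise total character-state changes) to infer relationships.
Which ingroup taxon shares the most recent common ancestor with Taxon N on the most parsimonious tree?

Taxon M

Character polarity is set by the outgroup: the derived state is whichever differs from the outgroup's state, so for stem photosynthetic the derived state is '0', and for the remaining characters it is '1'.
reduced hind limbs: derived state '1' in Taxon M and Taxon N only — synapomorphy for {Taxon M, Taxon N}.
hollow quills groups Taxon N and Taxon U, which is incompatible with the clades supported by the remaining characters; treating it as convergent (homoplasy) costs fewer steps than any alternative tree.
stem photosynthetic (derived state '0') is shared by Taxon M, Taxon N, and Taxon Q — a synapomorphy uniting that clade.
Most parsimonious ingroup topology: ((Taxon Q,(Taxon N,Taxon M)),Taxon U).
Taxon N and Taxon M form a cherry on this tree, so they are sister taxa.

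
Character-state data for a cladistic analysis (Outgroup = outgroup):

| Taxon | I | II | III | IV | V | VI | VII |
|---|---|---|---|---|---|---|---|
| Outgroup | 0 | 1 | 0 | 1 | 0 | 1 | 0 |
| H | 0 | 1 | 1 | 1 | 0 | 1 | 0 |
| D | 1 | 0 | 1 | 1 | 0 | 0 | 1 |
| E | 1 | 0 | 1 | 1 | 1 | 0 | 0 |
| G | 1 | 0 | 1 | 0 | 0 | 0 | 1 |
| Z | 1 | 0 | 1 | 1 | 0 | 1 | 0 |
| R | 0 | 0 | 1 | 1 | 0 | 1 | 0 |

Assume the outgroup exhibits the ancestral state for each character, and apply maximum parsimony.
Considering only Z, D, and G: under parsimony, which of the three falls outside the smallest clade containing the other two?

Character polarity is set by the outgroup: the derived state is whichever differs from the outgroup's state, so for II, IV, VI the derived state is '0', and for the remaining characters it is '1'.
Only D, E, G, and Z show the derived state '1' for I, supporting them as a clade.
II (derived state '0') is shared by D, E, G, R, and Z — a synapomorphy uniting that clade.
All ingroup taxa share the derived state '1' for III; it defines the ingroup but does not resolve relationships within it.
IV (derived state '0') is unique to G (autapomorphy; uninformative for grouping).
V: derived state '1' in E only — an autapomorphy, so it tells us nothing about relationships among taxa.
VI (derived state '0') is shared by D, E, and G — a synapomorphy uniting that clade.
VII (derived state '1') is shared by D and G — a synapomorphy uniting that clade.
Most parsimonious ingroup topology: (H,((((D,G),E),Z),R)).
D and G share a more recent common ancestor with each other than either does with Z, so Z is the least closely related of the three.

Z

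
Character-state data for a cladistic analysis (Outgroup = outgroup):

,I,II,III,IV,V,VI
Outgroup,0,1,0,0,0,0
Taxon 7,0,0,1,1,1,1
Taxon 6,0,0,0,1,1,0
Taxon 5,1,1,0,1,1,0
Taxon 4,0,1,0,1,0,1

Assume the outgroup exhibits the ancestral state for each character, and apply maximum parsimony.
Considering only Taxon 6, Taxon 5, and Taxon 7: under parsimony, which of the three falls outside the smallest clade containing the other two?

Character polarity is set by the outgroup: the derived state is whichever differs from the outgroup's state, so for II the derived state is '0', and for the remaining characters it is '1'.
I: derived state '1' in Taxon 5 only — an autapomorphy, so it tells us nothing about relationships among taxa.
Only Taxon 6 and Taxon 7 show the derived state '0' for II, supporting them as a clade.
III: derived state '1' in Taxon 7 only — an autapomorphy, so it tells us nothing about relationships among taxa.
All ingroup taxa share the derived state '1' for IV; it defines the ingroup but does not resolve relationships within it.
V: derived state '1' in Taxon 5, Taxon 6, and Taxon 7 only — synapomorphy for {Taxon 5, Taxon 6, Taxon 7}.
VI groups Taxon 4 and Taxon 7, which is incompatible with the clades supported by the remaining characters; treating it as convergent (homoplasy) costs fewer steps than any alternative tree.
Most parsimonious ingroup topology: (((Taxon 7,Taxon 6),Taxon 5),Taxon 4).
Taxon 7 and Taxon 6 share a more recent common ancestor with each other than either does with Taxon 5, so Taxon 5 is the least closely related of the three.

Taxon 5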